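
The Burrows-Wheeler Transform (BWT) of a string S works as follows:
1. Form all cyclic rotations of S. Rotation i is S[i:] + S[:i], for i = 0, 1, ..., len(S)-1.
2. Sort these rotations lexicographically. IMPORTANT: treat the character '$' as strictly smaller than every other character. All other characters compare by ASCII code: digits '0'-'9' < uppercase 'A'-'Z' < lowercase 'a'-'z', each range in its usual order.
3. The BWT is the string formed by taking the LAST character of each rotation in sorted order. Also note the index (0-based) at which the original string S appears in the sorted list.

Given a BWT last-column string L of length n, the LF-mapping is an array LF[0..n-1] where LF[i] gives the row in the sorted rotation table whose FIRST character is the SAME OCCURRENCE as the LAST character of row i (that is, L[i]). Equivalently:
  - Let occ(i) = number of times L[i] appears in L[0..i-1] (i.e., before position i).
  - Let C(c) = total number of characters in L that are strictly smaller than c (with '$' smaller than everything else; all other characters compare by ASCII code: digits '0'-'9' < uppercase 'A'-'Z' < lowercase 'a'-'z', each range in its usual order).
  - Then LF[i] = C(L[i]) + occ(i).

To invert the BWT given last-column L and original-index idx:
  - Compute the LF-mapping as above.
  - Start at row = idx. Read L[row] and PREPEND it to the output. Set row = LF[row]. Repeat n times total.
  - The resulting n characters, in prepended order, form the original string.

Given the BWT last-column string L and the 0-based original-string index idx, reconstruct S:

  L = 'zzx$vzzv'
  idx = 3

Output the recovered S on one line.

LF mapping: 4 5 3 0 1 6 7 2
Walk LF starting at row 3, prepending L[row]:
  step 1: row=3, L[3]='$', prepend. Next row=LF[3]=0
  step 2: row=0, L[0]='z', prepend. Next row=LF[0]=4
  step 3: row=4, L[4]='v', prepend. Next row=LF[4]=1
  step 4: row=1, L[1]='z', prepend. Next row=LF[1]=5
  step 5: row=5, L[5]='z', prepend. Next row=LF[5]=6
  step 6: row=6, L[6]='z', prepend. Next row=LF[6]=7
  step 7: row=7, L[7]='v', prepend. Next row=LF[7]=2
  step 8: row=2, L[2]='x', prepend. Next row=LF[2]=3
Reversed output: xvzzzvz$

Answer: xvzzzvz$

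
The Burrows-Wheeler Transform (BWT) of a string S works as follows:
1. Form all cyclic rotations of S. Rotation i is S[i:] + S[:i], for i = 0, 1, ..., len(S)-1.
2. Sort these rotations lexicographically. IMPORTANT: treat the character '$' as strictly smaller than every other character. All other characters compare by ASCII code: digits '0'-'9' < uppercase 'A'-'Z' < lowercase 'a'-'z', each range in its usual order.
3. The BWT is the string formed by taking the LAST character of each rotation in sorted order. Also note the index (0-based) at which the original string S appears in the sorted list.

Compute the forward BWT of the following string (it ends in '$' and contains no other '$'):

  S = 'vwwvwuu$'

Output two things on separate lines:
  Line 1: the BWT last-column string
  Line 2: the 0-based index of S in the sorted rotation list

All 8 rotations (rotation i = S[i:]+S[:i]):
  rot[0] = vwwvwuu$
  rot[1] = wwvwuu$v
  rot[2] = wvwuu$vw
  rot[3] = vwuu$vww
  rot[4] = wuu$vwwv
  rot[5] = uu$vwwvw
  rot[6] = u$vwwvwu
  rot[7] = $vwwvwuu
Sorted (with $ < everything):
  sorted[0] = $vwwvwuu  (last char: 'u')
  sorted[1] = u$vwwvwu  (last char: 'u')
  sorted[2] = uu$vwwvw  (last char: 'w')
  sorted[3] = vwuu$vww  (last char: 'w')
  sorted[4] = vwwvwuu$  (last char: '$')
  sorted[5] = wuu$vwwv  (last char: 'v')
  sorted[6] = wvwuu$vw  (last char: 'w')
  sorted[7] = wwvwuu$v  (last char: 'v')
Last column: uuww$vwv
Original string S is at sorted index 4

Answer: uuww$vwv
4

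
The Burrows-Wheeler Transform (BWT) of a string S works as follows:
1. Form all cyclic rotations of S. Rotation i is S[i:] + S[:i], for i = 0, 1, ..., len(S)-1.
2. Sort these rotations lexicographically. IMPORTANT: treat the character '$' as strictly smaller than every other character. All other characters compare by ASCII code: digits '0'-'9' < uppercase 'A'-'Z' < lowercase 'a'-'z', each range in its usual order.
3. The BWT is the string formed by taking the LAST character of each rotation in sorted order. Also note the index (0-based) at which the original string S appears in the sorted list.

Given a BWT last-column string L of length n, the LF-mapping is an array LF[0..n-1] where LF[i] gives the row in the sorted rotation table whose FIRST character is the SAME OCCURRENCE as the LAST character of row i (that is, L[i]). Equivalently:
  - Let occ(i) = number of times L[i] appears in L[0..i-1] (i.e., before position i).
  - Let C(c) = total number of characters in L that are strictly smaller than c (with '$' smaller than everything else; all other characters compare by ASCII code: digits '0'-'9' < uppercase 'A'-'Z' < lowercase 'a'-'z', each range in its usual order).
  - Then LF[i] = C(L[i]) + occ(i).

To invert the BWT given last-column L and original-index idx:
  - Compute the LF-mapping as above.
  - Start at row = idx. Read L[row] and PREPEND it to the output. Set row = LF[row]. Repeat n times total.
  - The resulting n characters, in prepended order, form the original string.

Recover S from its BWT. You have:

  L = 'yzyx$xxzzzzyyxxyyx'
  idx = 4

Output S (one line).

Answer: xzxxxzyyzyyzyxxzy$

Derivation:
LF mapping: 7 13 8 1 0 2 3 14 15 16 17 9 10 4 5 11 12 6
Walk LF starting at row 4, prepending L[row]:
  step 1: row=4, L[4]='$', prepend. Next row=LF[4]=0
  step 2: row=0, L[0]='y', prepend. Next row=LF[0]=7
  step 3: row=7, L[7]='z', prepend. Next row=LF[7]=14
  step 4: row=14, L[14]='x', prepend. Next row=LF[14]=5
  step 5: row=5, L[5]='x', prepend. Next row=LF[5]=2
  step 6: row=2, L[2]='y', prepend. Next row=LF[2]=8
  step 7: row=8, L[8]='z', prepend. Next row=LF[8]=15
  step 8: row=15, L[15]='y', prepend. Next row=LF[15]=11
  step 9: row=11, L[11]='y', prepend. Next row=LF[11]=9
  step 10: row=9, L[9]='z', prepend. Next row=LF[9]=16
  step 11: row=16, L[16]='y', prepend. Next row=LF[16]=12
  step 12: row=12, L[12]='y', prepend. Next row=LF[12]=10
  step 13: row=10, L[10]='z', prepend. Next row=LF[10]=17
  step 14: row=17, L[17]='x', prepend. Next row=LF[17]=6
  step 15: row=6, L[6]='x', prepend. Next row=LF[6]=3
  step 16: row=3, L[3]='x', prepend. Next row=LF[3]=1
  step 17: row=1, L[1]='z', prepend. Next row=LF[1]=13
  step 18: row=13, L[13]='x', prepend. Next row=LF[13]=4
Reversed output: xzxxxzyyzyyzyxxzy$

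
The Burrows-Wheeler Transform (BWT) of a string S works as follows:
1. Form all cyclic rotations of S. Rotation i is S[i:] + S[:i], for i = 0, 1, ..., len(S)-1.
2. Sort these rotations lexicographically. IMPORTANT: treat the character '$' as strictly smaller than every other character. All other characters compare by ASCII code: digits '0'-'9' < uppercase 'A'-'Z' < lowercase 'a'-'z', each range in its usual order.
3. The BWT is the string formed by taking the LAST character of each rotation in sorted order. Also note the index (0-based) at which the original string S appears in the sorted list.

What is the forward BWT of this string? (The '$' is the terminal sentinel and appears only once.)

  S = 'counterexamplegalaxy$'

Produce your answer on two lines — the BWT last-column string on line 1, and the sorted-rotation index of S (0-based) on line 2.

Answer: ygxl$ltreapaucmenoeax
4

Derivation:
All 21 rotations (rotation i = S[i:]+S[:i]):
  rot[0] = counterexamplegalaxy$
  rot[1] = ounterexamplegalaxy$c
  rot[2] = unterexamplegalaxy$co
  rot[3] = nterexamplegalaxy$cou
  rot[4] = terexamplegalaxy$coun
  rot[5] = erexamplegalaxy$count
  rot[6] = rexamplegalaxy$counte
  rot[7] = examplegalaxy$counter
  rot[8] = xamplegalaxy$countere
  rot[9] = amplegalaxy$counterex
  rot[10] = mplegalaxy$counterexa
  rot[11] = plegalaxy$counterexam
  rot[12] = legalaxy$counterexamp
  rot[13] = egalaxy$counterexampl
  rot[14] = galaxy$counterexample
  rot[15] = alaxy$counterexampleg
  rot[16] = laxy$counterexamplega
  rot[17] = axy$counterexamplegal
  rot[18] = xy$counterexamplegala
  rot[19] = y$counterexamplegalax
  rot[20] = $counterexamplegalaxy
Sorted (with $ < everything):
  sorted[0] = $counterexamplegalaxy  (last char: 'y')
  sorted[1] = alaxy$counterexampleg  (last char: 'g')
  sorted[2] = amplegalaxy$counterex  (last char: 'x')
  sorted[3] = axy$counterexamplegal  (last char: 'l')
  sorted[4] = counterexamplegalaxy$  (last char: '$')
  sorted[5] = egalaxy$counterexampl  (last char: 'l')
  sorted[6] = erexamplegalaxy$count  (last char: 't')
  sorted[7] = examplegalaxy$counter  (last char: 'r')
  sorted[8] = galaxy$counterexample  (last char: 'e')
  sorted[9] = laxy$counterexamplega  (last char: 'a')
  sorted[10] = legalaxy$counterexamp  (last char: 'p')
  sorted[11] = mplegalaxy$counterexa  (last char: 'a')
  sorted[12] = nterexamplegalaxy$cou  (last char: 'u')
  sorted[13] = ounterexamplegalaxy$c  (last char: 'c')
  sorted[14] = plegalaxy$counterexam  (last char: 'm')
  sorted[15] = rexamplegalaxy$counte  (last char: 'e')
  sorted[16] = terexamplegalaxy$coun  (last char: 'n')
  sorted[17] = unterexamplegalaxy$co  (last char: 'o')
  sorted[18] = xamplegalaxy$countere  (last char: 'e')
  sorted[19] = xy$counterexamplegala  (last char: 'a')
  sorted[20] = y$counterexamplegalax  (last char: 'x')
Last column: ygxl$ltreapaucmenoeax
Original string S is at sorted index 4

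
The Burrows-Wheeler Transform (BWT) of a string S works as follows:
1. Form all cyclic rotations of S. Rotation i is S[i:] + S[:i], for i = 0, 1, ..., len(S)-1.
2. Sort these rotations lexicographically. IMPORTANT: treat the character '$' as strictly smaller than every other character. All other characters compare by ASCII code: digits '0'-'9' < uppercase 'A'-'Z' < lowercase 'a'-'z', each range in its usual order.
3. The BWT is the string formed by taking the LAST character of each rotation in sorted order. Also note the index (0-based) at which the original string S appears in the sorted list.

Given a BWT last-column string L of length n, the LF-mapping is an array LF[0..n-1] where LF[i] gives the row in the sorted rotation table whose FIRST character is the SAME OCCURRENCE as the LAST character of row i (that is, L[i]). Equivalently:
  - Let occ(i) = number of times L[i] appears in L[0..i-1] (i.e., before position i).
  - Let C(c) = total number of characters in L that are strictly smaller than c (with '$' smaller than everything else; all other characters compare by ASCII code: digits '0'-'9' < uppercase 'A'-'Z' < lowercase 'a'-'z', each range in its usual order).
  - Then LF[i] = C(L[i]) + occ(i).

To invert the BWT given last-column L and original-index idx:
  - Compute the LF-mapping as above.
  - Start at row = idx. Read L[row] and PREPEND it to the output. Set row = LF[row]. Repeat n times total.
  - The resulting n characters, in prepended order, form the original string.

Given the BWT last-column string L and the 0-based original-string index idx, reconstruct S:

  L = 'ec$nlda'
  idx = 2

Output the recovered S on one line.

LF mapping: 4 2 0 6 5 3 1
Walk LF starting at row 2, prepending L[row]:
  step 1: row=2, L[2]='$', prepend. Next row=LF[2]=0
  step 2: row=0, L[0]='e', prepend. Next row=LF[0]=4
  step 3: row=4, L[4]='l', prepend. Next row=LF[4]=5
  step 4: row=5, L[5]='d', prepend. Next row=LF[5]=3
  step 5: row=3, L[3]='n', prepend. Next row=LF[3]=6
  step 6: row=6, L[6]='a', prepend. Next row=LF[6]=1
  step 7: row=1, L[1]='c', prepend. Next row=LF[1]=2
Reversed output: candle$

Answer: candle$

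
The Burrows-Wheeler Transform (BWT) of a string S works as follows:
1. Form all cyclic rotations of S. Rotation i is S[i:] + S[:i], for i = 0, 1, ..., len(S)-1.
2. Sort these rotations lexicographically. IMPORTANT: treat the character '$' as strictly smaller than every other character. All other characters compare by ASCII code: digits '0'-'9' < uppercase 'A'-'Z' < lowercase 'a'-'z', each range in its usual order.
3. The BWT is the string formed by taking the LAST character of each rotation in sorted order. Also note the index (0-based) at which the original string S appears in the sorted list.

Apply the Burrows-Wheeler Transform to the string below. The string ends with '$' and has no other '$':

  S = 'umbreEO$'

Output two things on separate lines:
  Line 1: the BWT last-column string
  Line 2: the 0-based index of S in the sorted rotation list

All 8 rotations (rotation i = S[i:]+S[:i]):
  rot[0] = umbreEO$
  rot[1] = mbreEO$u
  rot[2] = breEO$um
  rot[3] = reEO$umb
  rot[4] = eEO$umbr
  rot[5] = EO$umbre
  rot[6] = O$umbreE
  rot[7] = $umbreEO
Sorted (with $ < everything):
  sorted[0] = $umbreEO  (last char: 'O')
  sorted[1] = EO$umbre  (last char: 'e')
  sorted[2] = O$umbreE  (last char: 'E')
  sorted[3] = breEO$um  (last char: 'm')
  sorted[4] = eEO$umbr  (last char: 'r')
  sorted[5] = mbreEO$u  (last char: 'u')
  sorted[6] = reEO$umb  (last char: 'b')
  sorted[7] = umbreEO$  (last char: '$')
Last column: OeEmrub$
Original string S is at sorted index 7

Answer: OeEmrub$
7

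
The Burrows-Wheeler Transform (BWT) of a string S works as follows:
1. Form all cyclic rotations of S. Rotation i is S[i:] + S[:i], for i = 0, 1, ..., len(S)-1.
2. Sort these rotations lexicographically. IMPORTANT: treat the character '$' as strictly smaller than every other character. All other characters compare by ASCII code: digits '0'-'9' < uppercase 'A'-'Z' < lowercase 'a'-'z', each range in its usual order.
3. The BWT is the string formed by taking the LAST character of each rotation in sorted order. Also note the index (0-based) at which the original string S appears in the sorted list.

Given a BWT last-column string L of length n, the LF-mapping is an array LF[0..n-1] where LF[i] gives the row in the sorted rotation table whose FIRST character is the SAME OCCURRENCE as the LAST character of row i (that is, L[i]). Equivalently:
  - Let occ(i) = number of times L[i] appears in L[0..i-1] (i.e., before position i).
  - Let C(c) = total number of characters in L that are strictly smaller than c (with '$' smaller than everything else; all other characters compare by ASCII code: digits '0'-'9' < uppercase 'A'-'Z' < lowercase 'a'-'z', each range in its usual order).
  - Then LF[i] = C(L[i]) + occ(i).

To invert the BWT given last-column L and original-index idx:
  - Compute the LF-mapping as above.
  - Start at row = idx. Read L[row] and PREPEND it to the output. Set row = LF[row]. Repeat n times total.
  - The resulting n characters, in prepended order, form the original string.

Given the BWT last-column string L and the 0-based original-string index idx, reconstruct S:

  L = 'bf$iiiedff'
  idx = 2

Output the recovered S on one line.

Answer: diefififb$

Derivation:
LF mapping: 1 4 0 7 8 9 3 2 5 6
Walk LF starting at row 2, prepending L[row]:
  step 1: row=2, L[2]='$', prepend. Next row=LF[2]=0
  step 2: row=0, L[0]='b', prepend. Next row=LF[0]=1
  step 3: row=1, L[1]='f', prepend. Next row=LF[1]=4
  step 4: row=4, L[4]='i', prepend. Next row=LF[4]=8
  step 5: row=8, L[8]='f', prepend. Next row=LF[8]=5
  step 6: row=5, L[5]='i', prepend. Next row=LF[5]=9
  step 7: row=9, L[9]='f', prepend. Next row=LF[9]=6
  step 8: row=6, L[6]='e', prepend. Next row=LF[6]=3
  step 9: row=3, L[3]='i', prepend. Next row=LF[3]=7
  step 10: row=7, L[7]='d', prepend. Next row=LF[7]=2
Reversed output: diefififb$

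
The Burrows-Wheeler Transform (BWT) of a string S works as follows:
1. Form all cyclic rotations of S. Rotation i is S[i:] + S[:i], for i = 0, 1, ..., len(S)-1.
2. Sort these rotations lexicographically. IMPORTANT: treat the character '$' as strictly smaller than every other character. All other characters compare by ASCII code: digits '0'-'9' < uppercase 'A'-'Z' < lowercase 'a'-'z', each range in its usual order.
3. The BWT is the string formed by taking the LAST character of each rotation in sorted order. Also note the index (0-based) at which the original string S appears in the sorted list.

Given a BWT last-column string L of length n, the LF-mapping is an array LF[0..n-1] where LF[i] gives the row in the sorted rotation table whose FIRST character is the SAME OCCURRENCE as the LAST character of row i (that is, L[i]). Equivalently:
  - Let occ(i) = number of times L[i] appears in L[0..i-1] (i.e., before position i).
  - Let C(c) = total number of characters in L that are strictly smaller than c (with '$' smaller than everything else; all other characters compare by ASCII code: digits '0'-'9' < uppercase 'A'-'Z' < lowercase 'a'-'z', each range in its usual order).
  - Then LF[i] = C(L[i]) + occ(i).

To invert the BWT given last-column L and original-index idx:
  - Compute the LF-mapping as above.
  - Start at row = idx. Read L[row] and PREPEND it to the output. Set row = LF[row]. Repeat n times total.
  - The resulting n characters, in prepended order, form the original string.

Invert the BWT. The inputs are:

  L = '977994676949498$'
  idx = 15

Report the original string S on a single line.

Answer: 998994967467749$

Derivation:
LF mapping: 10 6 7 11 12 1 4 8 5 13 2 14 3 15 9 0
Walk LF starting at row 15, prepending L[row]:
  step 1: row=15, L[15]='$', prepend. Next row=LF[15]=0
  step 2: row=0, L[0]='9', prepend. Next row=LF[0]=10
  step 3: row=10, L[10]='4', prepend. Next row=LF[10]=2
  step 4: row=2, L[2]='7', prepend. Next row=LF[2]=7
  step 5: row=7, L[7]='7', prepend. Next row=LF[7]=8
  step 6: row=8, L[8]='6', prepend. Next row=LF[8]=5
  step 7: row=5, L[5]='4', prepend. Next row=LF[5]=1
  step 8: row=1, L[1]='7', prepend. Next row=LF[1]=6
  step 9: row=6, L[6]='6', prepend. Next row=LF[6]=4
  step 10: row=4, L[4]='9', prepend. Next row=LF[4]=12
  step 11: row=12, L[12]='4', prepend. Next row=LF[12]=3
  step 12: row=3, L[3]='9', prepend. Next row=LF[3]=11
  step 13: row=11, L[11]='9', prepend. Next row=LF[11]=14
  step 14: row=14, L[14]='8', prepend. Next row=LF[14]=9
  step 15: row=9, L[9]='9', prepend. Next row=LF[9]=13
  step 16: row=13, L[13]='9', prepend. Next row=LF[13]=15
Reversed output: 998994967467749$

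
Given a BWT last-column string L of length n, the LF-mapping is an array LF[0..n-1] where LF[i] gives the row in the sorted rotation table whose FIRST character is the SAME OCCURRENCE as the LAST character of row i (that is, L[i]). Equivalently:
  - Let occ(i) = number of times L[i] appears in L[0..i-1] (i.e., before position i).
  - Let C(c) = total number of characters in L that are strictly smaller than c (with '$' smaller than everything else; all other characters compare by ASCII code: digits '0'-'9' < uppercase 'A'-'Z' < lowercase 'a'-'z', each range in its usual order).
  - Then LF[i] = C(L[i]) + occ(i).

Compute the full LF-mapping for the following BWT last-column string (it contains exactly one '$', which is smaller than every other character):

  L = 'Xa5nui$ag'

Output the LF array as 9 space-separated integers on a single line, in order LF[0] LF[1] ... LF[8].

Answer: 2 3 1 7 8 6 0 4 5

Derivation:
Char counts: '$':1, '5':1, 'X':1, 'a':2, 'g':1, 'i':1, 'n':1, 'u':1
C (first-col start): C('$')=0, C('5')=1, C('X')=2, C('a')=3, C('g')=5, C('i')=6, C('n')=7, C('u')=8
L[0]='X': occ=0, LF[0]=C('X')+0=2+0=2
L[1]='a': occ=0, LF[1]=C('a')+0=3+0=3
L[2]='5': occ=0, LF[2]=C('5')+0=1+0=1
L[3]='n': occ=0, LF[3]=C('n')+0=7+0=7
L[4]='u': occ=0, LF[4]=C('u')+0=8+0=8
L[5]='i': occ=0, LF[5]=C('i')+0=6+0=6
L[6]='$': occ=0, LF[6]=C('$')+0=0+0=0
L[7]='a': occ=1, LF[7]=C('a')+1=3+1=4
L[8]='g': occ=0, LF[8]=C('g')+0=5+0=5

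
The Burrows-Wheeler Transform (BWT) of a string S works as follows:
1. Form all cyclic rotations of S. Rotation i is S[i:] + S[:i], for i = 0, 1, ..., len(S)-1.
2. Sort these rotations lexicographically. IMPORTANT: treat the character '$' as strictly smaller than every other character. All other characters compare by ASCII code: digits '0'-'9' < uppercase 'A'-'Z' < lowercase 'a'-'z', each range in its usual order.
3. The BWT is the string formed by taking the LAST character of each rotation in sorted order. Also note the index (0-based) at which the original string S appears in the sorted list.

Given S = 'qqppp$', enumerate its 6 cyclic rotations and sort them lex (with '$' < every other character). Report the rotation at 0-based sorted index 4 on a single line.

All 6 rotations (rotation i = S[i:]+S[:i]):
  rot[0] = qqppp$
  rot[1] = qppp$q
  rot[2] = ppp$qq
  rot[3] = pp$qqp
  rot[4] = p$qqpp
  rot[5] = $qqppp
Sorted (with $ < everything):
  sorted[0] = $qqppp
  sorted[1] = p$qqpp
  sorted[2] = pp$qqp
  sorted[3] = ppp$qq
  sorted[4] = qppp$q
  sorted[5] = qqppp$
sorted[4] = qppp$q

Answer: qppp$q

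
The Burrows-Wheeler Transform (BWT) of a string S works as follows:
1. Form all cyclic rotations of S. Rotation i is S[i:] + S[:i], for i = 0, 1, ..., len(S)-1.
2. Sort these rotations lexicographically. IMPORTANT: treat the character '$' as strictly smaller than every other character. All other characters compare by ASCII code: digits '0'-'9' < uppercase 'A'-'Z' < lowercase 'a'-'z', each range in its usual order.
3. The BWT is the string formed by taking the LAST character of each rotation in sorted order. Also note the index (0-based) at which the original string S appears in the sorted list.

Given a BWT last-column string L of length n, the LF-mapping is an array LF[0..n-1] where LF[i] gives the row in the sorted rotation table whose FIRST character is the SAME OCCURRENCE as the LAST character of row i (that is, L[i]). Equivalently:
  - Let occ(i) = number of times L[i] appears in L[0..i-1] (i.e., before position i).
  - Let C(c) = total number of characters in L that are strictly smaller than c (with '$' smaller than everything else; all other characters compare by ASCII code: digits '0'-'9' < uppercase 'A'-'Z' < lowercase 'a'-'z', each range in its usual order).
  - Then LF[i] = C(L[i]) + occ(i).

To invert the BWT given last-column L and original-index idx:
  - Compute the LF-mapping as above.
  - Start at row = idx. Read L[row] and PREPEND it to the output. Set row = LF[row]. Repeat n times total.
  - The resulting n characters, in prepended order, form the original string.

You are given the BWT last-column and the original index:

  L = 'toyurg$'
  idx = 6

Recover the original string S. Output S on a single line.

Answer: yogurt$

Derivation:
LF mapping: 4 2 6 5 3 1 0
Walk LF starting at row 6, prepending L[row]:
  step 1: row=6, L[6]='$', prepend. Next row=LF[6]=0
  step 2: row=0, L[0]='t', prepend. Next row=LF[0]=4
  step 3: row=4, L[4]='r', prepend. Next row=LF[4]=3
  step 4: row=3, L[3]='u', prepend. Next row=LF[3]=5
  step 5: row=5, L[5]='g', prepend. Next row=LF[5]=1
  step 6: row=1, L[1]='o', prepend. Next row=LF[1]=2
  step 7: row=2, L[2]='y', prepend. Next row=LF[2]=6
Reversed output: yogurt$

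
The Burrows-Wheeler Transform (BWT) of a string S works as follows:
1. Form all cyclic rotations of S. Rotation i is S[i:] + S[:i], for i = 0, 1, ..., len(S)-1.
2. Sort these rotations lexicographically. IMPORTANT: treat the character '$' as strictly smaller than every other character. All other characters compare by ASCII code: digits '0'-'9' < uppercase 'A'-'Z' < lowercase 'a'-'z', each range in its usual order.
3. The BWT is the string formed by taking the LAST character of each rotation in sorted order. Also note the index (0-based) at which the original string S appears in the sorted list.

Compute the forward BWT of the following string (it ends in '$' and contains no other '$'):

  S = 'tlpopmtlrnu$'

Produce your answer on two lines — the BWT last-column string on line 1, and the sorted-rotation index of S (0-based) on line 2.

All 12 rotations (rotation i = S[i:]+S[:i]):
  rot[0] = tlpopmtlrnu$
  rot[1] = lpopmtlrnu$t
  rot[2] = popmtlrnu$tl
  rot[3] = opmtlrnu$tlp
  rot[4] = pmtlrnu$tlpo
  rot[5] = mtlrnu$tlpop
  rot[6] = tlrnu$tlpopm
  rot[7] = lrnu$tlpopmt
  rot[8] = rnu$tlpopmtl
  rot[9] = nu$tlpopmtlr
  rot[10] = u$tlpopmtlrn
  rot[11] = $tlpopmtlrnu
Sorted (with $ < everything):
  sorted[0] = $tlpopmtlrnu  (last char: 'u')
  sorted[1] = lpopmtlrnu$t  (last char: 't')
  sorted[2] = lrnu$tlpopmt  (last char: 't')
  sorted[3] = mtlrnu$tlpop  (last char: 'p')
  sorted[4] = nu$tlpopmtlr  (last char: 'r')
  sorted[5] = opmtlrnu$tlp  (last char: 'p')
  sorted[6] = pmtlrnu$tlpo  (last char: 'o')
  sorted[7] = popmtlrnu$tl  (last char: 'l')
  sorted[8] = rnu$tlpopmtl  (last char: 'l')
  sorted[9] = tlpopmtlrnu$  (last char: '$')
  sorted[10] = tlrnu$tlpopm  (last char: 'm')
  sorted[11] = u$tlpopmtlrn  (last char: 'n')
Last column: uttprpoll$mn
Original string S is at sorted index 9

Answer: uttprpoll$mn
9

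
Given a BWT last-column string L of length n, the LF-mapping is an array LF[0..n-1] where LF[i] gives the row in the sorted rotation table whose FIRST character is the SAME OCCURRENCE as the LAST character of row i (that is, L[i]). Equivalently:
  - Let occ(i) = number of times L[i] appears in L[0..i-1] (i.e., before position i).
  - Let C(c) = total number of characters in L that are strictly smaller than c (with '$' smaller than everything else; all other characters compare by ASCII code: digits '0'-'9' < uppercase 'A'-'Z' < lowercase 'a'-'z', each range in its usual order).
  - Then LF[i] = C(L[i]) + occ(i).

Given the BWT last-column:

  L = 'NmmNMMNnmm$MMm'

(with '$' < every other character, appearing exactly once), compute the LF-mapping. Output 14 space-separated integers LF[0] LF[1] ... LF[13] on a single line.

Answer: 5 8 9 6 1 2 7 13 10 11 0 3 4 12

Derivation:
Char counts: '$':1, 'M':4, 'N':3, 'm':5, 'n':1
C (first-col start): C('$')=0, C('M')=1, C('N')=5, C('m')=8, C('n')=13
L[0]='N': occ=0, LF[0]=C('N')+0=5+0=5
L[1]='m': occ=0, LF[1]=C('m')+0=8+0=8
L[2]='m': occ=1, LF[2]=C('m')+1=8+1=9
L[3]='N': occ=1, LF[3]=C('N')+1=5+1=6
L[4]='M': occ=0, LF[4]=C('M')+0=1+0=1
L[5]='M': occ=1, LF[5]=C('M')+1=1+1=2
L[6]='N': occ=2, LF[6]=C('N')+2=5+2=7
L[7]='n': occ=0, LF[7]=C('n')+0=13+0=13
L[8]='m': occ=2, LF[8]=C('m')+2=8+2=10
L[9]='m': occ=3, LF[9]=C('m')+3=8+3=11
L[10]='$': occ=0, LF[10]=C('$')+0=0+0=0
L[11]='M': occ=2, LF[11]=C('M')+2=1+2=3
L[12]='M': occ=3, LF[12]=C('M')+3=1+3=4
L[13]='m': occ=4, LF[13]=C('m')+4=8+4=12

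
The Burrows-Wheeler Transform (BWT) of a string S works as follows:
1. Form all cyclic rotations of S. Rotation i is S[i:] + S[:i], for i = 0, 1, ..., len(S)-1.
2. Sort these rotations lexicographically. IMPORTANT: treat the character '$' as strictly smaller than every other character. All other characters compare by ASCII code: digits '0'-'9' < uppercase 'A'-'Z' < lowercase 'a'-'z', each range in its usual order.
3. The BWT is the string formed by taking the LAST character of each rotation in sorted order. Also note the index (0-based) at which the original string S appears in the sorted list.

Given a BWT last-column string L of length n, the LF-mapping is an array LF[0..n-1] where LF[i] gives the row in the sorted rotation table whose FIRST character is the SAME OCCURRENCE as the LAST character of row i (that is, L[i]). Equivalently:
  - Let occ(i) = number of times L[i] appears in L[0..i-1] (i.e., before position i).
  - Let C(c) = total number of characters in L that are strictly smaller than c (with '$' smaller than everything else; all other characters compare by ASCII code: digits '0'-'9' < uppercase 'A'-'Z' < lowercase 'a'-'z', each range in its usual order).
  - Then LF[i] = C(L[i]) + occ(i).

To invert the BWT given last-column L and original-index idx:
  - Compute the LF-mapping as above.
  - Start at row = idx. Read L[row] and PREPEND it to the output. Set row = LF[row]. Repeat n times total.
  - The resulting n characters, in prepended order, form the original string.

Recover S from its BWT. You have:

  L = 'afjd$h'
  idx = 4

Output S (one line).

Answer: hjdfa$

Derivation:
LF mapping: 1 3 5 2 0 4
Walk LF starting at row 4, prepending L[row]:
  step 1: row=4, L[4]='$', prepend. Next row=LF[4]=0
  step 2: row=0, L[0]='a', prepend. Next row=LF[0]=1
  step 3: row=1, L[1]='f', prepend. Next row=LF[1]=3
  step 4: row=3, L[3]='d', prepend. Next row=LF[3]=2
  step 5: row=2, L[2]='j', prepend. Next row=LF[2]=5
  step 6: row=5, L[5]='h', prepend. Next row=LF[5]=4
Reversed output: hjdfa$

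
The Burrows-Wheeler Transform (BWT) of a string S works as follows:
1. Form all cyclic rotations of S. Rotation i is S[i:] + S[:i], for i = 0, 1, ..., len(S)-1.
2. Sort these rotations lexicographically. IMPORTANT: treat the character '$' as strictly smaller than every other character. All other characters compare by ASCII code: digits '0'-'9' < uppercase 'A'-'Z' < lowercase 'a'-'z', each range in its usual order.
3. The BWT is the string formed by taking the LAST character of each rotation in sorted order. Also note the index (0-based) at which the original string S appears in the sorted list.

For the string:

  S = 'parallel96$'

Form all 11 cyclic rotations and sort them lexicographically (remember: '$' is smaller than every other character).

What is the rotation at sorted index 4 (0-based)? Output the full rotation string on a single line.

Answer: arallel96$p

Derivation:
All 11 rotations (rotation i = S[i:]+S[:i]):
  rot[0] = parallel96$
  rot[1] = arallel96$p
  rot[2] = rallel96$pa
  rot[3] = allel96$par
  rot[4] = llel96$para
  rot[5] = lel96$paral
  rot[6] = el96$parall
  rot[7] = l96$paralle
  rot[8] = 96$parallel
  rot[9] = 6$parallel9
  rot[10] = $parallel96
Sorted (with $ < everything):
  sorted[0] = $parallel96
  sorted[1] = 6$parallel9
  sorted[2] = 96$parallel
  sorted[3] = allel96$par
  sorted[4] = arallel96$p
  sorted[5] = el96$parall
  sorted[6] = l96$paralle
  sorted[7] = lel96$paral
  sorted[8] = llel96$para
  sorted[9] = parallel96$
  sorted[10] = rallel96$pa
sorted[4] = arallel96$p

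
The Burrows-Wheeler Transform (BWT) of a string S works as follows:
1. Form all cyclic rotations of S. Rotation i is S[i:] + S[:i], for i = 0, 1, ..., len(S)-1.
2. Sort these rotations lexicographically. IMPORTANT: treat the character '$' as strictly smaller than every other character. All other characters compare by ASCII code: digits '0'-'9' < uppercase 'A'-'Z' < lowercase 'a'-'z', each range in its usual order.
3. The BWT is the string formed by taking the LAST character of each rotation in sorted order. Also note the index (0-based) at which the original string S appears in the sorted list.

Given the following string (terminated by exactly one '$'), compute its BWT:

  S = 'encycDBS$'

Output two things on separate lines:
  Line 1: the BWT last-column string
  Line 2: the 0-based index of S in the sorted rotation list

Answer: SDcByn$ec
6

Derivation:
All 9 rotations (rotation i = S[i:]+S[:i]):
  rot[0] = encycDBS$
  rot[1] = ncycDBS$e
  rot[2] = cycDBS$en
  rot[3] = ycDBS$enc
  rot[4] = cDBS$ency
  rot[5] = DBS$encyc
  rot[6] = BS$encycD
  rot[7] = S$encycDB
  rot[8] = $encycDBS
Sorted (with $ < everything):
  sorted[0] = $encycDBS  (last char: 'S')
  sorted[1] = BS$encycD  (last char: 'D')
  sorted[2] = DBS$encyc  (last char: 'c')
  sorted[3] = S$encycDB  (last char: 'B')
  sorted[4] = cDBS$ency  (last char: 'y')
  sorted[5] = cycDBS$en  (last char: 'n')
  sorted[6] = encycDBS$  (last char: '$')
  sorted[7] = ncycDBS$e  (last char: 'e')
  sorted[8] = ycDBS$enc  (last char: 'c')
Last column: SDcByn$ec
Original string S is at sorted index 6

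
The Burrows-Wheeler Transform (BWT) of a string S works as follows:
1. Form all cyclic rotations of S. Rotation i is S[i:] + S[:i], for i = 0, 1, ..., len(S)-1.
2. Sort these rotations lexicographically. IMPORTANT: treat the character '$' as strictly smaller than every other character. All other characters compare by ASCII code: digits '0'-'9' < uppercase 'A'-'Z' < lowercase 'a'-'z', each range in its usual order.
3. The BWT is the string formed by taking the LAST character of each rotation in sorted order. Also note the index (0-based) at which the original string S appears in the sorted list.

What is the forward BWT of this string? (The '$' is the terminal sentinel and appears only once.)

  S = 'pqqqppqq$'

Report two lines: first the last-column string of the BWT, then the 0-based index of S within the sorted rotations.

Answer: qqp$qqpqp
3

Derivation:
All 9 rotations (rotation i = S[i:]+S[:i]):
  rot[0] = pqqqppqq$
  rot[1] = qqqppqq$p
  rot[2] = qqppqq$pq
  rot[3] = qppqq$pqq
  rot[4] = ppqq$pqqq
  rot[5] = pqq$pqqqp
  rot[6] = qq$pqqqpp
  rot[7] = q$pqqqppq
  rot[8] = $pqqqppqq
Sorted (with $ < everything):
  sorted[0] = $pqqqppqq  (last char: 'q')
  sorted[1] = ppqq$pqqq  (last char: 'q')
  sorted[2] = pqq$pqqqp  (last char: 'p')
  sorted[3] = pqqqppqq$  (last char: '$')
  sorted[4] = q$pqqqppq  (last char: 'q')
  sorted[5] = qppqq$pqq  (last char: 'q')
  sorted[6] = qq$pqqqpp  (last char: 'p')
  sorted[7] = qqppqq$pq  (last char: 'q')
  sorted[8] = qqqppqq$p  (last char: 'p')
Last column: qqp$qqpqp
Original string S is at sorted index 3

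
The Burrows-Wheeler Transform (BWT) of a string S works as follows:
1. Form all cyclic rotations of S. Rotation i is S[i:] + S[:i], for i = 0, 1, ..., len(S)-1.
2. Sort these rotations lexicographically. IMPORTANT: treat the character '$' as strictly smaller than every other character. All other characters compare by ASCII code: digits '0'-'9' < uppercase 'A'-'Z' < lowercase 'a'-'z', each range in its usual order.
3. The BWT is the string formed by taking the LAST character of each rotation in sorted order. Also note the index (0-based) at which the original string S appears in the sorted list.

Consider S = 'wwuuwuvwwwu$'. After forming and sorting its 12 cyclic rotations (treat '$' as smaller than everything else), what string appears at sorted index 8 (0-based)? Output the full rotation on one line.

Answer: wuvwwwu$wwuu

Derivation:
All 12 rotations (rotation i = S[i:]+S[:i]):
  rot[0] = wwuuwuvwwwu$
  rot[1] = wuuwuvwwwu$w
  rot[2] = uuwuvwwwu$ww
  rot[3] = uwuvwwwu$wwu
  rot[4] = wuvwwwu$wwuu
  rot[5] = uvwwwu$wwuuw
  rot[6] = vwwwu$wwuuwu
  rot[7] = wwwu$wwuuwuv
  rot[8] = wwu$wwuuwuvw
  rot[9] = wu$wwuuwuvww
  rot[10] = u$wwuuwuvwww
  rot[11] = $wwuuwuvwwwu
Sorted (with $ < everything):
  sorted[0] = $wwuuwuvwwwu
  sorted[1] = u$wwuuwuvwww
  sorted[2] = uuwuvwwwu$ww
  sorted[3] = uvwwwu$wwuuw
  sorted[4] = uwuvwwwu$wwu
  sorted[5] = vwwwu$wwuuwu
  sorted[6] = wu$wwuuwuvww
  sorted[7] = wuuwuvwwwu$w
  sorted[8] = wuvwwwu$wwuu
  sorted[9] = wwu$wwuuwuvw
  sorted[10] = wwuuwuvwwwu$
  sorted[11] = wwwu$wwuuwuv
sorted[8] = wuvwwwu$wwuu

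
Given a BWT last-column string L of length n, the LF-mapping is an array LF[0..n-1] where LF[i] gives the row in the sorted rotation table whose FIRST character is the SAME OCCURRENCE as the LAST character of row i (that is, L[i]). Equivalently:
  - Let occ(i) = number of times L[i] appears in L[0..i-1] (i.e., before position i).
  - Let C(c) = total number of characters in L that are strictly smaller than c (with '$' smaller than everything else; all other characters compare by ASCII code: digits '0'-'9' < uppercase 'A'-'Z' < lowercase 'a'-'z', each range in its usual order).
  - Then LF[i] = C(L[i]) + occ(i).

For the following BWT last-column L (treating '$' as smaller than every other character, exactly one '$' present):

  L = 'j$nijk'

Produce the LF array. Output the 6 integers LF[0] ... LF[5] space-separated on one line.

Answer: 2 0 5 1 3 4

Derivation:
Char counts: '$':1, 'i':1, 'j':2, 'k':1, 'n':1
C (first-col start): C('$')=0, C('i')=1, C('j')=2, C('k')=4, C('n')=5
L[0]='j': occ=0, LF[0]=C('j')+0=2+0=2
L[1]='$': occ=0, LF[1]=C('$')+0=0+0=0
L[2]='n': occ=0, LF[2]=C('n')+0=5+0=5
L[3]='i': occ=0, LF[3]=C('i')+0=1+0=1
L[4]='j': occ=1, LF[4]=C('j')+1=2+1=3
L[5]='k': occ=0, LF[5]=C('k')+0=4+0=4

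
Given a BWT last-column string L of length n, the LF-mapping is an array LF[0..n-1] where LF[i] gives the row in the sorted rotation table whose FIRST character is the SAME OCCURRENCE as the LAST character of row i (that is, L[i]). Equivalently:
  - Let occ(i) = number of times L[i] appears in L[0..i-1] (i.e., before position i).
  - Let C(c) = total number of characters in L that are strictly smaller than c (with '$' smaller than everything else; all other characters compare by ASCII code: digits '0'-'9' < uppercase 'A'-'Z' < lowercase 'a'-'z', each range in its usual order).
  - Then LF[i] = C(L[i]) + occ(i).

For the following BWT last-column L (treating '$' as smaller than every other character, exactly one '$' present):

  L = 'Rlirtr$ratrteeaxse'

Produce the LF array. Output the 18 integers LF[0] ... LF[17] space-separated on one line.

Answer: 1 8 7 9 14 10 0 11 2 15 12 16 4 5 3 17 13 6

Derivation:
Char counts: '$':1, 'R':1, 'a':2, 'e':3, 'i':1, 'l':1, 'r':4, 's':1, 't':3, 'x':1
C (first-col start): C('$')=0, C('R')=1, C('a')=2, C('e')=4, C('i')=7, C('l')=8, C('r')=9, C('s')=13, C('t')=14, C('x')=17
L[0]='R': occ=0, LF[0]=C('R')+0=1+0=1
L[1]='l': occ=0, LF[1]=C('l')+0=8+0=8
L[2]='i': occ=0, LF[2]=C('i')+0=7+0=7
L[3]='r': occ=0, LF[3]=C('r')+0=9+0=9
L[4]='t': occ=0, LF[4]=C('t')+0=14+0=14
L[5]='r': occ=1, LF[5]=C('r')+1=9+1=10
L[6]='$': occ=0, LF[6]=C('$')+0=0+0=0
L[7]='r': occ=2, LF[7]=C('r')+2=9+2=11
L[8]='a': occ=0, LF[8]=C('a')+0=2+0=2
L[9]='t': occ=1, LF[9]=C('t')+1=14+1=15
L[10]='r': occ=3, LF[10]=C('r')+3=9+3=12
L[11]='t': occ=2, LF[11]=C('t')+2=14+2=16
L[12]='e': occ=0, LF[12]=C('e')+0=4+0=4
L[13]='e': occ=1, LF[13]=C('e')+1=4+1=5
L[14]='a': occ=1, LF[14]=C('a')+1=2+1=3
L[15]='x': occ=0, LF[15]=C('x')+0=17+0=17
L[16]='s': occ=0, LF[16]=C('s')+0=13+0=13
L[17]='e': occ=2, LF[17]=C('e')+2=4+2=6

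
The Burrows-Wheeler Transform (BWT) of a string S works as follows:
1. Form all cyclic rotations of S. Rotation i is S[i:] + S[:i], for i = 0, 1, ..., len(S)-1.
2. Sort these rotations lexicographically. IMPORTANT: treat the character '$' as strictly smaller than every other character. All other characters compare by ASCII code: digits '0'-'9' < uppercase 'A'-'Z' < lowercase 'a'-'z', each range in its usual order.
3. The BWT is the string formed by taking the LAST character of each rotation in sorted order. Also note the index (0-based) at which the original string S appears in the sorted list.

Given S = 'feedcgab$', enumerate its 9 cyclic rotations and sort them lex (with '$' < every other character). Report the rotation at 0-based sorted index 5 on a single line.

Answer: edcgab$fe

Derivation:
All 9 rotations (rotation i = S[i:]+S[:i]):
  rot[0] = feedcgab$
  rot[1] = eedcgab$f
  rot[2] = edcgab$fe
  rot[3] = dcgab$fee
  rot[4] = cgab$feed
  rot[5] = gab$feedc
  rot[6] = ab$feedcg
  rot[7] = b$feedcga
  rot[8] = $feedcgab
Sorted (with $ < everything):
  sorted[0] = $feedcgab
  sorted[1] = ab$feedcg
  sorted[2] = b$feedcga
  sorted[3] = cgab$feed
  sorted[4] = dcgab$fee
  sorted[5] = edcgab$fe
  sorted[6] = eedcgab$f
  sorted[7] = feedcgab$
  sorted[8] = gab$feedc
sorted[5] = edcgab$fe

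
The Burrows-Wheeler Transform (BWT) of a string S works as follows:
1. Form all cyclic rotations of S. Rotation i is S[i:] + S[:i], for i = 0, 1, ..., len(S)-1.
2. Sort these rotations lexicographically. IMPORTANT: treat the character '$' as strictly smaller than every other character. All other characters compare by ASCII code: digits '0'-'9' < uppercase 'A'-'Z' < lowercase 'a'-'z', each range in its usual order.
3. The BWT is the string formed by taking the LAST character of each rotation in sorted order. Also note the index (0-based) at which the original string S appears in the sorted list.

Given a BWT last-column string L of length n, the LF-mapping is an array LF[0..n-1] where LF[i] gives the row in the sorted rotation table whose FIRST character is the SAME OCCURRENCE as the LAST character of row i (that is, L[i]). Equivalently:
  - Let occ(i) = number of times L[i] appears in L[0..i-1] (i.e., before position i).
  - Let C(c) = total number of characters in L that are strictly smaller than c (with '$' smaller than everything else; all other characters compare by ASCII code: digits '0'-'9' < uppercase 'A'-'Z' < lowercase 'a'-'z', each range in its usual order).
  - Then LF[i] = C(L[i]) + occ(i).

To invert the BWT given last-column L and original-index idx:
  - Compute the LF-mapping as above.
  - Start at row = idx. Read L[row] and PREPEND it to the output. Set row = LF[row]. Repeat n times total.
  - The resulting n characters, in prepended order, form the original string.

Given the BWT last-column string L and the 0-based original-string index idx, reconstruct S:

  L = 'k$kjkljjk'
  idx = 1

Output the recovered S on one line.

Answer: jjklkjkk$

Derivation:
LF mapping: 4 0 5 1 6 8 2 3 7
Walk LF starting at row 1, prepending L[row]:
  step 1: row=1, L[1]='$', prepend. Next row=LF[1]=0
  step 2: row=0, L[0]='k', prepend. Next row=LF[0]=4
  step 3: row=4, L[4]='k', prepend. Next row=LF[4]=6
  step 4: row=6, L[6]='j', prepend. Next row=LF[6]=2
  step 5: row=2, L[2]='k', prepend. Next row=LF[2]=5
  step 6: row=5, L[5]='l', prepend. Next row=LF[5]=8
  step 7: row=8, L[8]='k', prepend. Next row=LF[8]=7
  step 8: row=7, L[7]='j', prepend. Next row=LF[7]=3
  step 9: row=3, L[3]='j', prepend. Next row=LF[3]=1
Reversed output: jjklkjkk$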